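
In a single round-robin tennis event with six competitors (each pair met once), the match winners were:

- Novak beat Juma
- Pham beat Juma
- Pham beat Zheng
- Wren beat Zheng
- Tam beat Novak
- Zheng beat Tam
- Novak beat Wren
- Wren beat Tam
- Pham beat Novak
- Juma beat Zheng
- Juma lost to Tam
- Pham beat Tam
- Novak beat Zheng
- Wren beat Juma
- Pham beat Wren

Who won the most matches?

Win totals: Pham 5, Zheng 1, Wren 3, Juma 1, Novak 3, Tam 2.
Pham leads with 5 wins (next highest: 3).

Pham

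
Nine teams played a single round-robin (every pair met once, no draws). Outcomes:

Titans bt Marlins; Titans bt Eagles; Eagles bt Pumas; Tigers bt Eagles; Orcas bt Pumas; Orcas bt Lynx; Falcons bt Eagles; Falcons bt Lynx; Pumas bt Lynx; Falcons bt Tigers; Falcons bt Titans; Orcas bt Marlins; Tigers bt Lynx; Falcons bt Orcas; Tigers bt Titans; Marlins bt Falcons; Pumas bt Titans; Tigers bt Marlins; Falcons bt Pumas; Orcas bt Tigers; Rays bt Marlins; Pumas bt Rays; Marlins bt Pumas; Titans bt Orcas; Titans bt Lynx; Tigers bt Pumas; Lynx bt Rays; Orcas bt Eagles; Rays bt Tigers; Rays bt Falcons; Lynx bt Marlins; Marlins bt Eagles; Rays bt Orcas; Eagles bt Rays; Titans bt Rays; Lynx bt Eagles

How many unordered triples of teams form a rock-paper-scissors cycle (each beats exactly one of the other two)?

23

Win totals: Orcas 5, Tigers 5, Eagles 2, Falcons 6, Marlins 3, Titans 5, Pumas 3, Rays 4, Lynx 3.
A team with w wins dominates both others in C(w,2) triples; summing gives 10 + 10 + 1 + 15 + 3 + 10 + 3 + 6 + 3 = 61 transitive triples.
Total triples C(9,3) = 84, so cyclic triples = 84 − 61 = 23.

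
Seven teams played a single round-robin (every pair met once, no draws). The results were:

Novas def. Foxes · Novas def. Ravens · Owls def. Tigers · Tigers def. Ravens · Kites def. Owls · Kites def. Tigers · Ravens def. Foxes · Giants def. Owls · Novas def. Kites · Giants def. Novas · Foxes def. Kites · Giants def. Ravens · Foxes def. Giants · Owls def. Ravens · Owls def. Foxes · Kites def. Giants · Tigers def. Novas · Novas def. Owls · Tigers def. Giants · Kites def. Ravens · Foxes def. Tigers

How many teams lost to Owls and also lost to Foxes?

Owls beat: Foxes, Tigers, Ravens.
Foxes beat: Giants, Tigers, Kites.
Both beat: Tigers — 1.

1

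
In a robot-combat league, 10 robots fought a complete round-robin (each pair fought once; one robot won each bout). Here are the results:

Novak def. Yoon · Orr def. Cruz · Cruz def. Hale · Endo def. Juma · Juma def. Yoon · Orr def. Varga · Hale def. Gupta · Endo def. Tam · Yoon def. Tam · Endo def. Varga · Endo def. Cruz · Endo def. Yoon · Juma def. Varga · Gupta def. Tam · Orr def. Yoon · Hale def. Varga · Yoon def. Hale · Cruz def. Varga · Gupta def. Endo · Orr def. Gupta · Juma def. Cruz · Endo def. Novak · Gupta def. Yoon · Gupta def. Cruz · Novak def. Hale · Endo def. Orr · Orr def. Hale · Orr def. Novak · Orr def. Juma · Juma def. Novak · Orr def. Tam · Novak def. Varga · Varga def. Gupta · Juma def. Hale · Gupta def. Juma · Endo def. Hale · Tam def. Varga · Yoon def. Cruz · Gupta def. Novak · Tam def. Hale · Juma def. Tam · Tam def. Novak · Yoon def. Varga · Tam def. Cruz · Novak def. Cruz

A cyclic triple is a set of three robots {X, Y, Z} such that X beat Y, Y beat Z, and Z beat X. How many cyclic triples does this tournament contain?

Win totals: Hale 2, Varga 1, Yoon 4, Gupta 6, Cruz 2, Novak 4, Orr 8, Tam 4, Juma 6, Endo 8.
A robot with w wins dominates both others in C(w,2) triples; summing gives 1 + 0 + 6 + 15 + 1 + 6 + 28 + 6 + 15 + 28 = 106 transitive triples.
Total triples C(10,3) = 120, so cyclic triples = 120 − 106 = 14.

14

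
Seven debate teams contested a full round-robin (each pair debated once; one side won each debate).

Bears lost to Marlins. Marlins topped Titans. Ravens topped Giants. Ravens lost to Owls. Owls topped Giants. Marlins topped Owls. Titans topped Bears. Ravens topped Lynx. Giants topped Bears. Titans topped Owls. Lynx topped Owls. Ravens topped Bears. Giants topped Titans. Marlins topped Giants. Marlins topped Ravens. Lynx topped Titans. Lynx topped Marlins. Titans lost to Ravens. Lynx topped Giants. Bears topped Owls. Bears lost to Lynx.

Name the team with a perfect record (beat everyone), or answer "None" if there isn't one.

Highest win total is Marlins with 5 (out of 6 possible).
Marlins lost to Lynx, so no team went undefeated.

None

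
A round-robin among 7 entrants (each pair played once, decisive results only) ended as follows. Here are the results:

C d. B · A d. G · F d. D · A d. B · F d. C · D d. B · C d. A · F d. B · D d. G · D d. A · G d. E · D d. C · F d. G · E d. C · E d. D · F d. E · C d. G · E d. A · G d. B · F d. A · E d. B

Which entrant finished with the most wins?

Win totals: A 2, B 0, C 3, D 4, E 4, F 6, G 2.
F leads with 6 wins (next highest: 4).

F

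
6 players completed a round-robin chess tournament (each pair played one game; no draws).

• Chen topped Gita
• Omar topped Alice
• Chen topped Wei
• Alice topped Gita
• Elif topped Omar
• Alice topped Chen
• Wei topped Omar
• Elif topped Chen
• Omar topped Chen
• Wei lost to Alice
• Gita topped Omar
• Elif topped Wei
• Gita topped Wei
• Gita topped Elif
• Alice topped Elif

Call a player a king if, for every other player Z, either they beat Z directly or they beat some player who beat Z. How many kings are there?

4

Omar reaches everyone (king).
Chen cannot reach Alice in two steps.
Gita reaches everyone (king).
Wei cannot reach Gita, Elif in two steps.
Elif reaches everyone (king).
Alice reaches everyone (king).
Kings: Omar, Gita, Elif, Alice — 4.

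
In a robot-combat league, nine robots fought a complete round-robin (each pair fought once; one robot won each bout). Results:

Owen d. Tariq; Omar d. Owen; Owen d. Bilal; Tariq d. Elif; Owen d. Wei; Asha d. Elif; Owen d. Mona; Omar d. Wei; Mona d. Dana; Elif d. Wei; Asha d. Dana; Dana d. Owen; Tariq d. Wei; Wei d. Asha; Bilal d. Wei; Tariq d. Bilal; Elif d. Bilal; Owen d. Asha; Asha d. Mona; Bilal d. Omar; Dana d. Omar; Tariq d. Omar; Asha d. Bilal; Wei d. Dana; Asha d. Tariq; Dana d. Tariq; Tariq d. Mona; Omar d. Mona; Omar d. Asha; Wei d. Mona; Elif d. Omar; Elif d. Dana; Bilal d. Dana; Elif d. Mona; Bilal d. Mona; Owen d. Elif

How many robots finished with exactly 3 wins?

2

Win totals: Mona 1, Owen 6, Asha 5, Wei 3, Omar 4, Bilal 4, Tariq 5, Elif 5, Dana 3.
Exactly 3: Wei, Dana — 2 robots.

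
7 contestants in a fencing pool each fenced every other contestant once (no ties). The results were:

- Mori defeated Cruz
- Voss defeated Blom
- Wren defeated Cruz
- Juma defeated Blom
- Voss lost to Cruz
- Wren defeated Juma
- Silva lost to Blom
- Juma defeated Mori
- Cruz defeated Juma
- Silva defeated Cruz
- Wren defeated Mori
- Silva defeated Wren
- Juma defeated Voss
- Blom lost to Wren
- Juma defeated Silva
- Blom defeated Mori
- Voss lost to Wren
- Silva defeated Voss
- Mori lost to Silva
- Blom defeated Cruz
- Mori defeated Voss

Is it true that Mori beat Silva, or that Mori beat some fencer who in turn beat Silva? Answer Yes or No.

Mori did not beat Silva directly.
Mori beat Cruz, Voss, but each of them lost to Silva. No two-step path.

No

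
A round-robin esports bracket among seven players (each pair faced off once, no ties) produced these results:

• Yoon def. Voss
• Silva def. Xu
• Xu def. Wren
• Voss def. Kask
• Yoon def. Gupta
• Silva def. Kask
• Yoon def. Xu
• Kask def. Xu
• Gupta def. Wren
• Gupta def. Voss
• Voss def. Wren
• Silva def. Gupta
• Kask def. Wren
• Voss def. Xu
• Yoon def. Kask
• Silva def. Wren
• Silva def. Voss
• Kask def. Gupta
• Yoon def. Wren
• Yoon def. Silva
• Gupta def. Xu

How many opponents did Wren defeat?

Wren's results: beat no one; lost to Kask, Yoon, Gupta, Voss, Xu, Silva.
That is 0 wins.

0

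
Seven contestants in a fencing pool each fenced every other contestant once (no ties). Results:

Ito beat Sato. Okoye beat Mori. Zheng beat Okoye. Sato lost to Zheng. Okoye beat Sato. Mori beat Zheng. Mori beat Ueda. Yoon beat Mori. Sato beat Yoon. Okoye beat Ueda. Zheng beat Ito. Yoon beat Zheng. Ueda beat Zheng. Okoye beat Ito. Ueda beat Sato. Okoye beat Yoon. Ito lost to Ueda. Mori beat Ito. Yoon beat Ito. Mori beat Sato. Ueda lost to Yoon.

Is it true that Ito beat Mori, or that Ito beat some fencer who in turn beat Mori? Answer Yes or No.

No

Ito did not beat Mori directly.
Ito beat Sato, but each of them lost to Mori. No two-step path.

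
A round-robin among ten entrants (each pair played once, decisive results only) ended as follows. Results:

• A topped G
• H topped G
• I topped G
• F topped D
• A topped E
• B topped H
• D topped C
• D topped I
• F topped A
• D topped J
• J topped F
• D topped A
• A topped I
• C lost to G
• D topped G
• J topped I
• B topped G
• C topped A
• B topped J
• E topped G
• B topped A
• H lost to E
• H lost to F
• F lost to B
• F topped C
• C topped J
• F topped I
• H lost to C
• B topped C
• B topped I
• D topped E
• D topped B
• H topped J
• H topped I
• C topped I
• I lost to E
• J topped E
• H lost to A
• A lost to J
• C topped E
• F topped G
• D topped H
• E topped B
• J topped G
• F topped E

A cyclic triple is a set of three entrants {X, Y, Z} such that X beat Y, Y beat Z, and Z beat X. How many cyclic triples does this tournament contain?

15

Win totals: A 4, B 7, C 5, D 8, E 4, F 7, G 1, H 3, I 1, J 5.
An entrant with w wins dominates both others in C(w,2) triples; summing gives 6 + 21 + 10 + 28 + 6 + 21 + 0 + 3 + 0 + 10 = 105 transitive triples.
Total triples C(10,3) = 120, so cyclic triples = 120 − 105 = 15.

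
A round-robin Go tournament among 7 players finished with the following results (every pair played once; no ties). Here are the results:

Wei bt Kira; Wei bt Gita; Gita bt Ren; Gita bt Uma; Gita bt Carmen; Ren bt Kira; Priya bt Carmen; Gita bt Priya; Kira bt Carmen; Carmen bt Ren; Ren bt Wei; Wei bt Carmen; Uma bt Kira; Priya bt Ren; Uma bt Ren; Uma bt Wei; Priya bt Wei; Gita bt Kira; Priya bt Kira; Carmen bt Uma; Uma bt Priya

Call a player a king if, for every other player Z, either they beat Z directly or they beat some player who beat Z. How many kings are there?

4

Kira cannot reach Priya, Gita, Wei in two steps.
Priya reaches everyone (king).
Gita reaches everyone (king).
Uma reaches everyone (king).
Carmen cannot reach Gita in two steps.
Ren cannot reach Priya, Uma in two steps.
Wei reaches everyone (king).
Kings: Priya, Gita, Uma, Wei — 4.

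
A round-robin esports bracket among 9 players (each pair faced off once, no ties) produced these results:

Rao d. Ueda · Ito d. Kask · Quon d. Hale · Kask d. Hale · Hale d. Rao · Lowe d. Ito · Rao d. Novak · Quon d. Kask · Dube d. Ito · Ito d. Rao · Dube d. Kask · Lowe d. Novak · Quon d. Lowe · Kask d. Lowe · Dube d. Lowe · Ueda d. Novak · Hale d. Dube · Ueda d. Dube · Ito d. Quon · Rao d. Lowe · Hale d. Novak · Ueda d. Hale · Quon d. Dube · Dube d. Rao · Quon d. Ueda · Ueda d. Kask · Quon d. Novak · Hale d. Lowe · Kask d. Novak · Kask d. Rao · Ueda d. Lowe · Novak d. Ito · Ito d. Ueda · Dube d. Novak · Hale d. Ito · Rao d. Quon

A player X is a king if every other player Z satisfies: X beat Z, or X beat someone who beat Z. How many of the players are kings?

6

Lowe cannot reach Dube, Hale in two steps.
Ito reaches everyone (king).
Novak cannot reach Lowe, Dube, Hale in two steps.
Dube reaches everyone (king).
Kask reaches everyone (king).
Rao reaches everyone (king).
Hale reaches everyone (king).
Quon reaches everyone (king).
Ueda cannot reach Quon in two steps.
Kings: Ito, Dube, Kask, Rao, Hale, Quon — 6.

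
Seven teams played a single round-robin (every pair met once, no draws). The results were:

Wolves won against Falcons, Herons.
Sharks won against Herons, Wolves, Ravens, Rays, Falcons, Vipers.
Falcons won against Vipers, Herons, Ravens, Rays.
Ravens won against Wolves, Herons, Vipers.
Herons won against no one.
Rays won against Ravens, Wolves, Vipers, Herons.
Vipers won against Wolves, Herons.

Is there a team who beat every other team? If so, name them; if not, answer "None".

Sharks has 6 wins out of 6 opponents — a perfect record.

Sharks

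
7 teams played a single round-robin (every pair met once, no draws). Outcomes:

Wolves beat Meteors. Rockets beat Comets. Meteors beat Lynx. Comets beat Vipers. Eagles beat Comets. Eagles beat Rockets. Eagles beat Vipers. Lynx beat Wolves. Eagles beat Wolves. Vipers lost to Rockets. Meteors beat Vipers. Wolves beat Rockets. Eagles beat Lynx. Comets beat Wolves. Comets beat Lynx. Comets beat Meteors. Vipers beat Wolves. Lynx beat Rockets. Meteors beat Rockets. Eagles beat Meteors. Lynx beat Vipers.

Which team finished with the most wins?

Eagles

Win totals: Meteors 3, Vipers 1, Wolves 2, Rockets 2, Comets 4, Eagles 6, Lynx 3.
Eagles leads with 6 wins (next highest: 4).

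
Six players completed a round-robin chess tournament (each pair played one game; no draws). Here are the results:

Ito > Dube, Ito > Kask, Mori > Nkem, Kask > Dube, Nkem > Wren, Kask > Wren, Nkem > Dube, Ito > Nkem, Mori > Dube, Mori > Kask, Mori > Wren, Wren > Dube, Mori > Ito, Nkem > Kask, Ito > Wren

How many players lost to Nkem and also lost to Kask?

2

Nkem beat: Dube, Kask, Wren.
Kask beat: Dube, Wren.
Both beat: Dube, Wren — 2.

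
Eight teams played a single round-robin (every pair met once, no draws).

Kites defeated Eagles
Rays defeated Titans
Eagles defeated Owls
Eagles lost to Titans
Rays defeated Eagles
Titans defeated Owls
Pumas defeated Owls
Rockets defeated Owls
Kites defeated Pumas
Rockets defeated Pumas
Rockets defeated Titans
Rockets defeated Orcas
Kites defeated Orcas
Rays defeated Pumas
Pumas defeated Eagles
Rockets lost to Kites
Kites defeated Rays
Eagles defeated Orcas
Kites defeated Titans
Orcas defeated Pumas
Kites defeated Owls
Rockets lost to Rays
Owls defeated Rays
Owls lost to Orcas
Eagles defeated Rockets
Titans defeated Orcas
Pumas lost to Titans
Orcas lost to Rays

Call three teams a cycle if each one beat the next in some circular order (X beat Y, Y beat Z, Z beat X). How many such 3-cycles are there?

Win totals: Rays 5, Orcas 2, Pumas 2, Rockets 4, Kites 7, Titans 4, Eagles 3, Owls 1.
A team with w wins dominates both others in C(w,2) triples; summing gives 10 + 1 + 1 + 6 + 21 + 6 + 3 + 0 = 48 transitive triples.
Total triples C(8,3) = 56, so cyclic triples = 56 − 48 = 8.

8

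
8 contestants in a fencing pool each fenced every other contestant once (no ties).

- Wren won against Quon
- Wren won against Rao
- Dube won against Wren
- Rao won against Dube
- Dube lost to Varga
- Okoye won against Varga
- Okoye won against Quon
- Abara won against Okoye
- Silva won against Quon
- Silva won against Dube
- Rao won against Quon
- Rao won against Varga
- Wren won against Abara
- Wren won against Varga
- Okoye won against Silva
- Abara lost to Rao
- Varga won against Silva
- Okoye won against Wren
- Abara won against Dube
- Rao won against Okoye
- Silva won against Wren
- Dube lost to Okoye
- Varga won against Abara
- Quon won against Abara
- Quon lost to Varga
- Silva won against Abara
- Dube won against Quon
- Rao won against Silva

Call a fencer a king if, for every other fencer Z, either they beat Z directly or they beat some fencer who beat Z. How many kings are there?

Okoye reaches everyone (king).
Varga cannot reach Rao in two steps.
Quon cannot reach Varga, Wren, Rao, Silva in two steps.
Dube cannot reach Okoye, Silva in two steps.
Abara cannot reach Rao in two steps.
Wren reaches everyone (king).
Rao reaches everyone (king).
Silva reaches everyone (king).
Kings: Okoye, Wren, Rao, Silva — 4.

4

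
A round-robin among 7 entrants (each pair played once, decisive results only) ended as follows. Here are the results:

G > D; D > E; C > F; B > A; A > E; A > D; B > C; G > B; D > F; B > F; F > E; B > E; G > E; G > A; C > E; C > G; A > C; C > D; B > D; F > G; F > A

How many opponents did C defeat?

C's results: beat D, E, F, G; lost to A, B.
That is 4 wins.

4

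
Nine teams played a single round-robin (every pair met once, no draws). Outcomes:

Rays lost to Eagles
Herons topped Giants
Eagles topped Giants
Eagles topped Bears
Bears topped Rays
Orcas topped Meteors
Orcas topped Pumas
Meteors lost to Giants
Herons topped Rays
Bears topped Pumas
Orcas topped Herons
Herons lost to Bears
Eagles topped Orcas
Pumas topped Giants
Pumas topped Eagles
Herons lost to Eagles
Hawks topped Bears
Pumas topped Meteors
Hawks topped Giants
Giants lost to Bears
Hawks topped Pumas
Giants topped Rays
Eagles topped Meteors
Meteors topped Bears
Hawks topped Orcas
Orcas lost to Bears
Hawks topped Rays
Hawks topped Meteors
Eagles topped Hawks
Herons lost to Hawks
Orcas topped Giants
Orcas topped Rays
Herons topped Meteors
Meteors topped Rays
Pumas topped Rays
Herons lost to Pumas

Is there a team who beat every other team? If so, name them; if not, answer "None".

Highest win total is Hawks with 7 (out of 8 possible).
Hawks lost to Eagles, so no team went undefeated.

None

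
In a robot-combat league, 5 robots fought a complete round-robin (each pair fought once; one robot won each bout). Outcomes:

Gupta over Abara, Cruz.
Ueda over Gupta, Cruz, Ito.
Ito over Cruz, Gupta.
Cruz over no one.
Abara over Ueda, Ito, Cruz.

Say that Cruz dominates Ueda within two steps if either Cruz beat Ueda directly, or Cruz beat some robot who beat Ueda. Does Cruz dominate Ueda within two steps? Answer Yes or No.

No

Cruz did not beat Ueda directly.
Cruz beat no one, so there is no intermediate robot.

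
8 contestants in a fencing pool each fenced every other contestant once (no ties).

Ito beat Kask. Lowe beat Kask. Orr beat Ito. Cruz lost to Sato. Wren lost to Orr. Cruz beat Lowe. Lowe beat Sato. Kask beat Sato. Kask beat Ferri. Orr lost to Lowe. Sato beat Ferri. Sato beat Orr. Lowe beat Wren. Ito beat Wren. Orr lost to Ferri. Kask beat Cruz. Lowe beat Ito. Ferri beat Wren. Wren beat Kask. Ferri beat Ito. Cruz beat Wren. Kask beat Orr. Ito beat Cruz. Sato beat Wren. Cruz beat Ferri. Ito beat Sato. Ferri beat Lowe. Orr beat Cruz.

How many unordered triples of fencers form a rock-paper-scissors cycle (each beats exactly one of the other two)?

Win totals: Wren 1, Lowe 5, Ito 4, Kask 4, Sato 4, Cruz 3, Orr 3, Ferri 4.
A fencer with w wins dominates both others in C(w,2) triples; summing gives 0 + 10 + 6 + 6 + 6 + 3 + 3 + 6 = 40 transitive triples.
Total triples C(8,3) = 56, so cyclic triples = 56 − 40 = 16.

16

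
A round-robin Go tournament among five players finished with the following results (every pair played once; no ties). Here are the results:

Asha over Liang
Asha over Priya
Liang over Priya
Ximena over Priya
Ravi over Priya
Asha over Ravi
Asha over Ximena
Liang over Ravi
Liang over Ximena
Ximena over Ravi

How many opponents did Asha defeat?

Asha's results: beat Ravi, Ximena, Liang, Priya; lost to no one.
That is 4 wins.

4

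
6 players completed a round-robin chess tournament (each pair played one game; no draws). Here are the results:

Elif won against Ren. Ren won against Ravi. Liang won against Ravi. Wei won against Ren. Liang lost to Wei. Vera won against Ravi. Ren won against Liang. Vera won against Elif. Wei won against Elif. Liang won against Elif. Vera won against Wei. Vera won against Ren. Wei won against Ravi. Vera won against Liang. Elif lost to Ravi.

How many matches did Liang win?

Liang's results: beat Ravi, Elif; lost to Ren, Wei, Vera.
That is 2 wins.

2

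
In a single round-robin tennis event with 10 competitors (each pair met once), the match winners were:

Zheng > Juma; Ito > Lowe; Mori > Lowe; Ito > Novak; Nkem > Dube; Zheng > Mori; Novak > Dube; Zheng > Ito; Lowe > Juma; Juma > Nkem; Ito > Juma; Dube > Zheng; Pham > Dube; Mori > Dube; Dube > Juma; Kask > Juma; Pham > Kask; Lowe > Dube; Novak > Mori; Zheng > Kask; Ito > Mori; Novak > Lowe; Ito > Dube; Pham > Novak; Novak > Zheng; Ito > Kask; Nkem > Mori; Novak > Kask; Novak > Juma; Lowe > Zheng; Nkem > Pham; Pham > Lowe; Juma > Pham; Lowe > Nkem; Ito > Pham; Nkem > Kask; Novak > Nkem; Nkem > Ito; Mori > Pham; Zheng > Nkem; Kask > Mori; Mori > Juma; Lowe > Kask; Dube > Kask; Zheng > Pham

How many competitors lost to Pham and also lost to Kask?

0

Pham beat: Dube, Novak, Lowe, Kask.
Kask beat: Juma, Mori.
No one was beaten by both.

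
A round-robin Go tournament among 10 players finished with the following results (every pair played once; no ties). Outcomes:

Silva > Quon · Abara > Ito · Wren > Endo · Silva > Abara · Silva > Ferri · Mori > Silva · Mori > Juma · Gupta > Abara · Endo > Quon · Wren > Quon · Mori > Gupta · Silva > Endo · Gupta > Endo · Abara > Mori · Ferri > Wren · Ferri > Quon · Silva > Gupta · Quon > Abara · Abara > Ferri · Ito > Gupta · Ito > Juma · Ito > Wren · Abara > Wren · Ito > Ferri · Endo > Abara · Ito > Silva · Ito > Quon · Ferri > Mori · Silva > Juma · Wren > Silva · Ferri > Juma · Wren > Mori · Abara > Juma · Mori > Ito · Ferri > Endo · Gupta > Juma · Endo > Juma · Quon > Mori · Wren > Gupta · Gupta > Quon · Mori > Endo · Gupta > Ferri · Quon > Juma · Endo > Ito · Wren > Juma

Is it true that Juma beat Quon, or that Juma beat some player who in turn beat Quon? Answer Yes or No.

Juma did not beat Quon directly.
Juma beat no one, so there is no intermediate player.

No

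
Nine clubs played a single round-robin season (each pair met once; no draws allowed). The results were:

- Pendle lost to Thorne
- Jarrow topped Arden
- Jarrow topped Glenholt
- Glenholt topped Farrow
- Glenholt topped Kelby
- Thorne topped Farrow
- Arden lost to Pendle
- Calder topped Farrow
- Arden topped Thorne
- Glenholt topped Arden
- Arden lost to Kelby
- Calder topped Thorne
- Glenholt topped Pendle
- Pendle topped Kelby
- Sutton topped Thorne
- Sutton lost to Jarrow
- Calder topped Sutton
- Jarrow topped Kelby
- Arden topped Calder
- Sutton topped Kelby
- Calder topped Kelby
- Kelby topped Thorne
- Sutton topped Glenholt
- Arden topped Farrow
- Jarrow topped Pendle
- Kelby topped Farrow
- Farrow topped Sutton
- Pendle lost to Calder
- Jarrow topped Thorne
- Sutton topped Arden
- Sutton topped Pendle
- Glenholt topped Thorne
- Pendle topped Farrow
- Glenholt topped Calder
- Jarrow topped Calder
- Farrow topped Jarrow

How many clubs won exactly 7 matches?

Win totals: Pendle 3, Farrow 2, Arden 3, Sutton 5, Calder 5, Kelby 3, Jarrow 7, Glenholt 6, Thorne 2.
Exactly 7: Jarrow — 1 club.

1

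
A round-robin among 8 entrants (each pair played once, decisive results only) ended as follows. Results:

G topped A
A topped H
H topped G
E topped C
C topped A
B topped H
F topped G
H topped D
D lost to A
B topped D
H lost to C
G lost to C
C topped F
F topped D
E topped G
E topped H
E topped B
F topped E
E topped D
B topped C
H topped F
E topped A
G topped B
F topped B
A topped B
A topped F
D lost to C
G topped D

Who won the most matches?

Win totals: A 4, B 3, C 5, D 0, E 6, F 4, G 3, H 3.
E leads with 6 wins (next highest: 5).

E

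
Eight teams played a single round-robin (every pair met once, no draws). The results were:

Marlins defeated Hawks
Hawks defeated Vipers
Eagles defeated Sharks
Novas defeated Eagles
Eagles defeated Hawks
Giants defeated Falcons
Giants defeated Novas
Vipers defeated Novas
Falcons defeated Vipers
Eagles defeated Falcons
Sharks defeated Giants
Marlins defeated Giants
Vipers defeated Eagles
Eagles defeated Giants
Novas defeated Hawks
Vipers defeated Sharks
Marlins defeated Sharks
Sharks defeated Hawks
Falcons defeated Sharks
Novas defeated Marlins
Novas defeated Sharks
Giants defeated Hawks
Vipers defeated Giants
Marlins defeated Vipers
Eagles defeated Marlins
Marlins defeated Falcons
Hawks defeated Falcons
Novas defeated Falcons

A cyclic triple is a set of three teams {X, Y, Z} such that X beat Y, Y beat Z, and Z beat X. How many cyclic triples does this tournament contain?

14

Win totals: Giants 3, Vipers 4, Novas 5, Hawks 2, Falcons 2, Sharks 2, Marlins 5, Eagles 5.
A team with w wins dominates both others in C(w,2) triples; summing gives 3 + 6 + 10 + 1 + 1 + 1 + 10 + 10 = 42 transitive triples.
Total triples C(8,3) = 56, so cyclic triples = 56 − 42 = 14.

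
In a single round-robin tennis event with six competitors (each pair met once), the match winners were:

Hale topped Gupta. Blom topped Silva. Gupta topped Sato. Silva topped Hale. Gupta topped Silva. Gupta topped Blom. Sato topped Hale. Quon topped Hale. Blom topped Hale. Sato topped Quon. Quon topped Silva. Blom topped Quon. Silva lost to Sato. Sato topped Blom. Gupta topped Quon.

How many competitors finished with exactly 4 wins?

2

Win totals: Gupta 4, Blom 3, Silva 1, Quon 2, Hale 1, Sato 4.
Exactly 4: Gupta, Sato — 2 competitors.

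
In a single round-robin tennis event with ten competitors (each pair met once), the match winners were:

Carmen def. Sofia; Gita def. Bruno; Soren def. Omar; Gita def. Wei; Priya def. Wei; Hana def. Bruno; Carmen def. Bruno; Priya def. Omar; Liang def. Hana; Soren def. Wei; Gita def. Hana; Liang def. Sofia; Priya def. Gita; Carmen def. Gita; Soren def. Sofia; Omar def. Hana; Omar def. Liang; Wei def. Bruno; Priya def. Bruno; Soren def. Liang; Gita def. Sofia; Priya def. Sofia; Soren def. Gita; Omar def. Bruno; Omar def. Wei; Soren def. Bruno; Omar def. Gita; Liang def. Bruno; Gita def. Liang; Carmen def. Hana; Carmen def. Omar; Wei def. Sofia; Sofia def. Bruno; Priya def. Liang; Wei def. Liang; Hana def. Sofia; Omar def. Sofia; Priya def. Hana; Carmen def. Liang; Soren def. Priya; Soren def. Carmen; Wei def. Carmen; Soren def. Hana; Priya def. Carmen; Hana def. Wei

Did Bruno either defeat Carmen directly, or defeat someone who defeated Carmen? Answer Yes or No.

Bruno did not beat Carmen directly.
Bruno beat no one, so there is no intermediate competitor.

No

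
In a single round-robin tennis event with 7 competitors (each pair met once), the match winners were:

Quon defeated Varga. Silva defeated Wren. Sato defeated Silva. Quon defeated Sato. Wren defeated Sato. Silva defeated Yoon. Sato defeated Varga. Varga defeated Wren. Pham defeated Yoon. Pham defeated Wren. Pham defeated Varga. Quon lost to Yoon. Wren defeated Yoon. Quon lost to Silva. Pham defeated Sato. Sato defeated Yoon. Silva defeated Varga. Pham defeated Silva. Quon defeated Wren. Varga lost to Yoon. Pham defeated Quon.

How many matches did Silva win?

4

Silva's results: beat Quon, Wren, Varga, Yoon; lost to Sato, Pham.
That is 4 wins.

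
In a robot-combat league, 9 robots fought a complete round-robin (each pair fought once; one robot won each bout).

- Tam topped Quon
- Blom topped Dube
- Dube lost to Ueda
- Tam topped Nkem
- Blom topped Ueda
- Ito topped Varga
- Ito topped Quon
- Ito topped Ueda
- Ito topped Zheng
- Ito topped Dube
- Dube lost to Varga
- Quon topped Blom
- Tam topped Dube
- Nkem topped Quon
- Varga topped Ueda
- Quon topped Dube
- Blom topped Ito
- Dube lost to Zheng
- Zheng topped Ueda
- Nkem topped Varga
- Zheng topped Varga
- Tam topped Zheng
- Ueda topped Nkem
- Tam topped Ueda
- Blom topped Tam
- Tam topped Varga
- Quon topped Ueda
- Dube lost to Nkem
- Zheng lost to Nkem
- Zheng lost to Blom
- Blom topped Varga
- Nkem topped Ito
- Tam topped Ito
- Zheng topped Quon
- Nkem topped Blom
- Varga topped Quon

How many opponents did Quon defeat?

3

Quon's results: beat Blom, Ueda, Dube; lost to Ito, Nkem, Varga, Tam, Zheng.
That is 3 wins.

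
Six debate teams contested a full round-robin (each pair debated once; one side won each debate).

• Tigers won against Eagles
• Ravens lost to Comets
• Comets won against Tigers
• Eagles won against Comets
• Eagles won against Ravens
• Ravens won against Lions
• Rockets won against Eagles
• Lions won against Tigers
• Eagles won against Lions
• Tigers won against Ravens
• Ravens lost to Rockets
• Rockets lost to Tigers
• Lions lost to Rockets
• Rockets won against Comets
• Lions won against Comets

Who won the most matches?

Win totals: Eagles 3, Tigers 3, Rockets 4, Comets 2, Ravens 1, Lions 2.
Rockets leads with 4 wins (next highest: 3).

Rockets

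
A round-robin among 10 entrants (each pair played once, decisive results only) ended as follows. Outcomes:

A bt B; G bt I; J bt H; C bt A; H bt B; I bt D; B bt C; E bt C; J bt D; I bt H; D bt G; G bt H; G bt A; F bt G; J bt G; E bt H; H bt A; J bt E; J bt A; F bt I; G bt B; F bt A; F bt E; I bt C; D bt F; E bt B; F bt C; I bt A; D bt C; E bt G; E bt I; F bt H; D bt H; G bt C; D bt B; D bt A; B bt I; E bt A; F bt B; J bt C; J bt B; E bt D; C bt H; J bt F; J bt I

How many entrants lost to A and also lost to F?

A beat: B.
F beat: A, B, C, E, G, H, I.
Both beat: B — 1.

1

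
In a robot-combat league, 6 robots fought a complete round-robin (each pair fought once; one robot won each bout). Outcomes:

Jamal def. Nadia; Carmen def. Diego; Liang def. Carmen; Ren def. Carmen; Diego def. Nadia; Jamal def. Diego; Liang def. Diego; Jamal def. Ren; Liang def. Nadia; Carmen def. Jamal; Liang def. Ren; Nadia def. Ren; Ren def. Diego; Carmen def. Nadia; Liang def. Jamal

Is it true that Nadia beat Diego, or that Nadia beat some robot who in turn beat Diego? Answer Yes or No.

Nadia did not beat Diego directly.
Nadia beat Ren. Of those, Ren beat Diego.

Yes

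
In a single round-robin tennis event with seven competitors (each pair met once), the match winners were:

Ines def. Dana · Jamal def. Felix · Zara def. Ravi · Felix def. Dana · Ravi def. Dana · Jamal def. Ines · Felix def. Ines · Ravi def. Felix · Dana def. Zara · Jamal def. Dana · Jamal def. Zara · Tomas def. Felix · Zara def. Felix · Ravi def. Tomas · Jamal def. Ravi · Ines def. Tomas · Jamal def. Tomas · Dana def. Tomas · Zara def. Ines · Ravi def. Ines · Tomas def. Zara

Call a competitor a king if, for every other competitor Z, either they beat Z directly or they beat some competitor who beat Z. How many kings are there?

Dana cannot reach Jamal in two steps.
Ravi cannot reach Jamal in two steps.
Zara cannot reach Jamal in two steps.
Ines cannot reach Ravi, Jamal in two steps.
Felix cannot reach Ravi, Jamal in two steps.
Tomas cannot reach Jamal in two steps.
Jamal reaches everyone (king).
Kings: Jamal — 1.

1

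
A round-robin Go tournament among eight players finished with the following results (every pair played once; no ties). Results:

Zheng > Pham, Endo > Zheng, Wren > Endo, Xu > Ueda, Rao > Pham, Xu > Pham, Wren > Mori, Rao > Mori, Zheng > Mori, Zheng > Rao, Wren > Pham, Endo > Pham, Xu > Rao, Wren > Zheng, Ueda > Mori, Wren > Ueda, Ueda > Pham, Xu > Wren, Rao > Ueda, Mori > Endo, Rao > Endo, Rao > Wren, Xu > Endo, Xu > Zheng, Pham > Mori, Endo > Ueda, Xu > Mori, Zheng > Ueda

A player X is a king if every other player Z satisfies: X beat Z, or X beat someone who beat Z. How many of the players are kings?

Xu reaches everyone (king).
Rao cannot reach Xu in two steps.
Endo cannot reach Xu, Wren in two steps.
Pham cannot reach Xu, Rao, Wren, Ueda, Zheng in two steps.
Wren cannot reach Xu in two steps.
Ueda cannot reach Xu, Rao, Wren, Zheng in two steps.
Mori cannot reach Xu, Rao, Wren in two steps.
Zheng cannot reach Xu in two steps.
Kings: Xu — 1.

1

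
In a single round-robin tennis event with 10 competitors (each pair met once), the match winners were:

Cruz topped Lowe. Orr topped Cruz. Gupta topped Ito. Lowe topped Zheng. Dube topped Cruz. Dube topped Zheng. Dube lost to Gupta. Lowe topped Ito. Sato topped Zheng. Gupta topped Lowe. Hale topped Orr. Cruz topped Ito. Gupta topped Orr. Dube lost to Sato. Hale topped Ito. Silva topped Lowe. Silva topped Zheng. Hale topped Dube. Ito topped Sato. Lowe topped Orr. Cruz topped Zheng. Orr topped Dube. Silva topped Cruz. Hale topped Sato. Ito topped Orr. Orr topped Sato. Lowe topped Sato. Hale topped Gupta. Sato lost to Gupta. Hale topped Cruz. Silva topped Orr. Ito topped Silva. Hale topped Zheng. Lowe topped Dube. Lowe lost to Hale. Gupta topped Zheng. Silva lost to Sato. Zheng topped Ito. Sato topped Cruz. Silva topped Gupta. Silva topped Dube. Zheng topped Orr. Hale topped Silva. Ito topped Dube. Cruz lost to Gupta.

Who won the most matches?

Hale

Win totals: Silva 6, Gupta 7, Hale 9, Orr 3, Sato 4, Dube 2, Cruz 3, Ito 4, Zheng 2, Lowe 5.
Hale leads with 9 wins (next highest: 7).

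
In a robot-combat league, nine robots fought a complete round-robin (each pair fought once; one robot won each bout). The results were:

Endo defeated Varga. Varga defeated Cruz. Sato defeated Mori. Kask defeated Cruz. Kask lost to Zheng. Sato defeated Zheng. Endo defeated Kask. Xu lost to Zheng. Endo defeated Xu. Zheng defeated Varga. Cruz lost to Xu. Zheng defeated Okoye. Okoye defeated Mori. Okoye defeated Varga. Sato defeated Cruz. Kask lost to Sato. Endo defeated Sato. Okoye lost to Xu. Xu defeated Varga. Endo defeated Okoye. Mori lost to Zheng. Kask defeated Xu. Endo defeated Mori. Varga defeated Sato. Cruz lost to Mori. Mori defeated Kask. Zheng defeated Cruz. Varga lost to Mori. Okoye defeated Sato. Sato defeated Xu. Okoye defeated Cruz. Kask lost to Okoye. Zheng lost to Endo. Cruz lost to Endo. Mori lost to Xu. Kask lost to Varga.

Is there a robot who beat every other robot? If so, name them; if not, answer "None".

Endo

Endo has 8 wins out of 8 opponents — a perfect record.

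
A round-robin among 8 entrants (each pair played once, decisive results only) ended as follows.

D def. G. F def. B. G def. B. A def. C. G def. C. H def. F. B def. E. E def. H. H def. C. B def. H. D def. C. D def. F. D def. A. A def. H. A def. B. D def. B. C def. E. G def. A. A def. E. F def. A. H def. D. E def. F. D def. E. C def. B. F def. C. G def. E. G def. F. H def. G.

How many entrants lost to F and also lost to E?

0

F beat: A, B, C.
E beat: F, H.
No one was beaten by both.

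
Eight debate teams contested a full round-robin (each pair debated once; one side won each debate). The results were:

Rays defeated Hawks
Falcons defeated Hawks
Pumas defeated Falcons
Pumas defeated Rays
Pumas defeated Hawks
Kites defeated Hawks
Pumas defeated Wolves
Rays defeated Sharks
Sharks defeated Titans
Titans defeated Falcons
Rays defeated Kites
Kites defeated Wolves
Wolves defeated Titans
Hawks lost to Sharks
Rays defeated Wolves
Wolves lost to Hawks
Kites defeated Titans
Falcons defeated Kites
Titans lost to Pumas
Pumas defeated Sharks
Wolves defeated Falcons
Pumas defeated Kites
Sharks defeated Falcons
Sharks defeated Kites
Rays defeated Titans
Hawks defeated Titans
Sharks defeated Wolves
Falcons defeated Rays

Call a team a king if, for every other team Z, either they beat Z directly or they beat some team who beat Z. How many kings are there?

Titans cannot reach Pumas, Sharks, Wolves in two steps.
Pumas reaches everyone (king).
Rays cannot reach Pumas in two steps.
Kites cannot reach Pumas, Rays, Sharks in two steps.
Hawks cannot reach Pumas, Rays, Kites, Sharks in two steps.
Sharks cannot reach Pumas in two steps.
Falcons cannot reach Pumas in two steps.
Wolves cannot reach Pumas, Sharks in two steps.
Kings: Pumas — 1.

1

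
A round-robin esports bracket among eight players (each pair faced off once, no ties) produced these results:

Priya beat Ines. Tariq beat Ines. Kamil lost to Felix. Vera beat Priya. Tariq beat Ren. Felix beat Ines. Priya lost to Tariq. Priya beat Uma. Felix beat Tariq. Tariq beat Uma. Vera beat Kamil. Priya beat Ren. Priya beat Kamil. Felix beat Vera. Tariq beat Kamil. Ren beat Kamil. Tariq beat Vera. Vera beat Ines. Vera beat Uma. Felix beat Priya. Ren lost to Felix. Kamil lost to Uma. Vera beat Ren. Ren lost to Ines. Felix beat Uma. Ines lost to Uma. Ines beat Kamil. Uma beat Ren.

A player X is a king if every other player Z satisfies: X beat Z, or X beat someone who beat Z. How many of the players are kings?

Priya cannot reach Tariq, Vera, Felix in two steps.
Kamil cannot reach Priya, Uma, Tariq, Ines, Vera, Ren, Felix in two steps.
Uma cannot reach Priya, Tariq, Vera, Felix in two steps.
Tariq cannot reach Felix in two steps.
Ines cannot reach Priya, Uma, Tariq, Vera, Felix in two steps.
Vera cannot reach Tariq, Felix in two steps.
Ren cannot reach Priya, Uma, Tariq, Ines, Vera, Felix in two steps.
Felix reaches everyone (king).
Kings: Felix — 1.

1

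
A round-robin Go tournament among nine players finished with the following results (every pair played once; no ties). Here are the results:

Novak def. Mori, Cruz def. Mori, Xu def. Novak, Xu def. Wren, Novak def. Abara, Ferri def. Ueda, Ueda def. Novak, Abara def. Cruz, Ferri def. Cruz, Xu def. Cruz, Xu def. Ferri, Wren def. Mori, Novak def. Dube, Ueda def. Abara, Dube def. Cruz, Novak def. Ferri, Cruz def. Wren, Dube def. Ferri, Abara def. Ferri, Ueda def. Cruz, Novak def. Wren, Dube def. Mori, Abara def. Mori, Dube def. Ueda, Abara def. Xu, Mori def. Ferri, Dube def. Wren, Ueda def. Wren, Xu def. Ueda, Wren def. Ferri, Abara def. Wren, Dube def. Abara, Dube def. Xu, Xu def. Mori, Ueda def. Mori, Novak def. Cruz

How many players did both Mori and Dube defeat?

Mori beat: Ferri.
Dube beat: Cruz, Ueda, Xu, Wren, Mori, Ferri, Abara.
Both beat: Ferri — 1.

1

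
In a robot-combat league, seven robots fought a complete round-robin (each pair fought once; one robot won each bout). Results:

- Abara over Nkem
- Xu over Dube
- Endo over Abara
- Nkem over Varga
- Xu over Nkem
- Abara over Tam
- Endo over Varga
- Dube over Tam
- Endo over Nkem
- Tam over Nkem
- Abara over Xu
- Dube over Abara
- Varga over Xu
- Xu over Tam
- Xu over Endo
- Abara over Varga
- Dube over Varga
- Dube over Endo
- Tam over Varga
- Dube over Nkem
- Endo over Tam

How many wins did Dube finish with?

Dube's results: beat Nkem, Varga, Abara, Tam, Endo; lost to Xu.
That is 5 wins.

5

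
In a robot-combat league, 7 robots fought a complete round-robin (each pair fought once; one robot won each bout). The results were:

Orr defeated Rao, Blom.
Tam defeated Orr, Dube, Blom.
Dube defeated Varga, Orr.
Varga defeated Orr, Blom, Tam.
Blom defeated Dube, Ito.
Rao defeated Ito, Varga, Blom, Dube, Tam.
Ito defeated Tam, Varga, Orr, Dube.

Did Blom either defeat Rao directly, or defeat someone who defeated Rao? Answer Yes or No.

Blom did not beat Rao directly.
Blom beat Dube, Ito, but each of them lost to Rao. No two-step path.

No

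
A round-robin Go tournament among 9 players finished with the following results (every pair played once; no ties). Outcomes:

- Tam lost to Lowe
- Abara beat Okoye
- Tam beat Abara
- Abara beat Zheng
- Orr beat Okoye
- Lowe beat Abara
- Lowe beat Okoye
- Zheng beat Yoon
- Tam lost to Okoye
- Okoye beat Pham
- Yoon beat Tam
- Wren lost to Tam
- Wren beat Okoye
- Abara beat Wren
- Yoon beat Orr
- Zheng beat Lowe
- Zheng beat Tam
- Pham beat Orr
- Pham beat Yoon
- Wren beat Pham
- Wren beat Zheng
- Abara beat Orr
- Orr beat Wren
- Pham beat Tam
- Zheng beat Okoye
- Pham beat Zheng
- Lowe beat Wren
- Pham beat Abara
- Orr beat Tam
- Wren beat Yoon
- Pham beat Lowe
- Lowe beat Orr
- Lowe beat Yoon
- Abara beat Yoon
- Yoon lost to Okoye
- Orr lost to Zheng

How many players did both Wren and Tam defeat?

0

Wren beat: Zheng, Yoon, Okoye, Pham.
Tam beat: Abara, Wren.
No one was beaten by both.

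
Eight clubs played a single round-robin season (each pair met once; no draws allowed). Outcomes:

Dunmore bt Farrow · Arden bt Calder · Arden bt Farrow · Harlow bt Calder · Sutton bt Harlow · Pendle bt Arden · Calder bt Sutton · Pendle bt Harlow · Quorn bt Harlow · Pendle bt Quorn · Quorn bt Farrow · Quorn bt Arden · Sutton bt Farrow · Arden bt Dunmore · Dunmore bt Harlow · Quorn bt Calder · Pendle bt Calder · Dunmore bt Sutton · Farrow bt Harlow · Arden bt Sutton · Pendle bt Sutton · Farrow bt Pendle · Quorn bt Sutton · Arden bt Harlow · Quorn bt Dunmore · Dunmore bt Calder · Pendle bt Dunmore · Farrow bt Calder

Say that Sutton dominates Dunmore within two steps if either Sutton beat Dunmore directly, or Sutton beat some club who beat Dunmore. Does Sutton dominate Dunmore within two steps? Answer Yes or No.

No

Sutton did not beat Dunmore directly.
Sutton beat Farrow, Harlow, but each of them lost to Dunmore. No two-step path.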